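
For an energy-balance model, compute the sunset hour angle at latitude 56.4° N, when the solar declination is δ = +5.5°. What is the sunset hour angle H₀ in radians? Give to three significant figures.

H₀ = 1.72 rad

cos H₀ = −tan φ · tan δ = −tan(+56.4°) × tan(+5.500°) = -0.1449, so H₀ = 1.7162 rad = 98.33°.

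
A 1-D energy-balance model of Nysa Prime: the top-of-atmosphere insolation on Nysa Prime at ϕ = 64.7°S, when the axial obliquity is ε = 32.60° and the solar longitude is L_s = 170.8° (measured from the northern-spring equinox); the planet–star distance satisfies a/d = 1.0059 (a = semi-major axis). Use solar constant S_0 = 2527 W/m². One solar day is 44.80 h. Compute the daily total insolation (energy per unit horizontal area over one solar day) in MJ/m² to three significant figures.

40.8 MJ/m²

Solar declination: sin δ = sin ε · sin L_s = sin 32.60° × sin 170.8° = 0.08614, so δ = +4.942°.
cos h₀ = −tan(-64.7°) tan(+4.942°) = 0.1829, h₀ = 1.3869 rad.
Bracket: h₀ sin ϕ sin δ + cos ϕ cos δ sin h₀ = 1.3869×-0.90408×0.08614 + 0.42736×0.99628×0.98313 = -0.108008 + 0.418587 = 0.310579.
Inverse-square distance factor (a/d)² = 1.0059² = 1.011835.
Q̄ = (S_0/π) × 1.011835 × [bracket] = (2527/π) × 1.011835 × 0.310579 = 252.78 W/m².
Daily total = Q̄ × 44.80 h × 3600 s/h = 252.78 × 44.80 × 3600 / 10⁶ = 40.77 MJ/m².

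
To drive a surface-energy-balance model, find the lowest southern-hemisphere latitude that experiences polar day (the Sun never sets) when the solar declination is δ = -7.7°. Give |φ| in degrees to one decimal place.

Polar day requires cos H₀ = −tan φ tan δ ≤ −1, i.e. tan φ tan δ ≥ 1.
The boundary is |tan φ| · |tan δ| = 1, so |φ| = 90° − |δ| = 90° − 7.7° = 82.3° in the southern hemisphere.

|φ| = 82.3°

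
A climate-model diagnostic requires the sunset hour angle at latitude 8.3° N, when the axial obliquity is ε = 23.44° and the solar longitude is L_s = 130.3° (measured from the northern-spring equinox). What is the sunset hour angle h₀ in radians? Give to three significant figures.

h₀ = 1.62 rad

Solar declination: sin δ = sin ε · sin L_s = sin 23.44° × sin 130.3° = 0.30338, so δ = +17.661°.
cos h₀ = −tan ϕ · tan δ = −tan(+8.3°) × tan(+17.661°) = -0.0464, so h₀ = 1.6173 rad = 92.66°.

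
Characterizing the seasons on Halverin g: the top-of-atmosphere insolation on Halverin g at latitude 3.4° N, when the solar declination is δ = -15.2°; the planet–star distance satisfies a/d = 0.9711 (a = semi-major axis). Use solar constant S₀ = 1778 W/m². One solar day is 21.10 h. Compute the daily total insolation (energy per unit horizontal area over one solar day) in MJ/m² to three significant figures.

38.1 MJ/m²

cos H₀ = −tan(+3.4°) tan(-15.200°) = 0.0161, H₀ = 1.5547 rad.
Bracket: H₀ sin φ sin δ + cos φ cos δ sin H₀ = 1.5547×0.05931×-0.26219 + 0.99824×0.96502×0.99987 = -0.024176 + 0.963196 = 0.939020.
Inverse-square distance factor (a/d)² = 0.9711² = 0.943035.
Q̄ = (S₀/π) × 0.943035 × [bracket] = (1778/π) × 0.943035 × 0.939020 = 501.17 W/m².
Daily total = Q̄ × 21.10 h × 3600 s/h = 501.17 × 21.10 × 3600 / 10⁶ = 38.07 MJ/m².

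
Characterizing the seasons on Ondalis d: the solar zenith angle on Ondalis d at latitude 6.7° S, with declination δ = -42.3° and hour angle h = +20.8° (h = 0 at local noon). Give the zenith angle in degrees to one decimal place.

θ_z = 40.1°

cos θ_z = sin φ sin δ + cos φ cos δ cos h = 0.078521 + 0.686704 = 0.765225.
θ_z = arccos(0.765225) = 40.1°.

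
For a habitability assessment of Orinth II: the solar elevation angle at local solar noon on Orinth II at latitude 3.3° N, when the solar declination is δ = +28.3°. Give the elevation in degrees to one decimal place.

At local noon the hour angle is zero, so the zenith angle equals |ϕ − δ| = |+3.3° − (+28.300°)| = 25.000°.
Elevation = 90° − 25.000° = 65.0°.

65.0°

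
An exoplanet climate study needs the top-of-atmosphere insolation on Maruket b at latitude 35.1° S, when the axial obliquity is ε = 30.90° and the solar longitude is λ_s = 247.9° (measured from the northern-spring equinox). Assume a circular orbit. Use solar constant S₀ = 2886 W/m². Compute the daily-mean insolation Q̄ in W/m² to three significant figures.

Solar declination: sin δ = sin ε · sin λ_s = sin 30.90° × sin 247.9° = -0.47581, so δ = -28.412°.
cos H₀ = −tan(-35.1°) tan(-28.412°) = -0.3802, H₀ = 1.9608 rad.
Bracket: H₀ sin φ sin δ + cos φ cos δ sin H₀ = 1.9608×-0.57501×-0.47581 + 0.81815×0.87955×0.92490 = 0.536466 + 0.665562 = 1.202028.
Q̄ = (S₀/π) × [bracket] = (2886/π) × 1.202028 = 1104 W/m².

Q̄ ≈ 1.10e+03 W/m²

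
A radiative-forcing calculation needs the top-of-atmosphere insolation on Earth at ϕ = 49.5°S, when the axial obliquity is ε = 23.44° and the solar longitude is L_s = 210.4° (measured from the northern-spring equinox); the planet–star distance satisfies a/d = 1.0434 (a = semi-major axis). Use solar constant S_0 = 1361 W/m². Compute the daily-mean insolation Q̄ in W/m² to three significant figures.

Solar declination: sin δ = sin ε · sin L_s = sin 23.44° × sin 210.4° = -0.20129, so δ = -11.613°.
cos h₀ = −tan(-49.5°) tan(-11.613°) = -0.2406, h₀ = 1.8138 rad.
Bracket: h₀ sin ϕ sin δ + cos ϕ cos δ sin h₀ = 1.8138×-0.76041×-0.20129 + 0.64945×0.97953×0.97062 = 0.277626 + 0.617466 = 0.895092.
Inverse-square distance factor (a/d)² = 1.0434² = 1.088684.
Q̄ = (S_0/π) × 1.088684 × [bracket] = (1361/π) × 1.088684 × 0.895092 = 422.2 W/m².

Q̄ ≈ 422 W/m²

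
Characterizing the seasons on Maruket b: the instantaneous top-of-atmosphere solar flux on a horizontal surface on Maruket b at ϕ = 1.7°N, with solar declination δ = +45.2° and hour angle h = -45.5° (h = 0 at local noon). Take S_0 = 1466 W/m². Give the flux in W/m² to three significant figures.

cos θ_z = sin ϕ sin δ + cos ϕ cos δ cos h = 0.021050 + 0.493667 = 0.514717.
Flux = S_0 · cos θ_z = 1466 × 0.514717 = 754.6 W/m².

755 W/m²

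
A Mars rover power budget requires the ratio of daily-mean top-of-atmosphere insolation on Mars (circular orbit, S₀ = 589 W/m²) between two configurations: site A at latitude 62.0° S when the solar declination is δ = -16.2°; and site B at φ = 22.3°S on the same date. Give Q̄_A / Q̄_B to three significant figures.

— Configuration A (φ=-62.0°):
cos H₀ = −tan(-62.0°) tan(-16.200°) = -0.5464, H₀ = 2.1489 rad.
Bracket: H₀ sin φ sin δ + cos φ cos δ sin H₀ = 2.1489×-0.88295×-0.27899 + 0.46947×0.96029×0.83752 = 0.529348 + 0.377577 = 0.906925.
Q̄ = (S₀/π) × [bracket] = (589/π) × 0.906925 = 170.03 W/m².
— Configuration B (φ=-22.3°):
cos H₀ = −tan(-22.3°) tan(-16.200°) = -0.1192, H₀ = 1.6902 rad.
Bracket: H₀ sin φ sin δ + cos φ cos δ sin H₀ = 1.6902×-0.37946×-0.27899 + 0.92521×0.96029×0.99288 = 0.178934 + 0.882144 = 1.061078.
Q̄ = (S₀/π) × [bracket] = (589/π) × 1.061078 = 198.94 W/m².
Ratio Q̄_A / Q̄_B = 170.03 / 198.94 = 0.8547.

Q̄_A / Q̄_B ≈ 0.855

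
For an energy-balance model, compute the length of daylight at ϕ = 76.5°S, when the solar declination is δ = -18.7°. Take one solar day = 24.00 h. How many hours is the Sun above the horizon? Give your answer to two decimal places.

24.00 h

Sunrise equation: cos h₀ = −tan ϕ · tan δ = -1.4099 ≤ −1, so the Sun never sets (polar day) and h₀ = π.
Daylight = 2h₀/(2π) × 24.00 h = (3.1416/π) × 24.00 = 24.00 h.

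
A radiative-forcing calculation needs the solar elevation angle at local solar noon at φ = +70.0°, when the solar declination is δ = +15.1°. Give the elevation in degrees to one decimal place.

At local noon the hour angle is zero, so the zenith angle equals |φ − δ| = |+70.0° − (+15.100°)| = 54.900°.
Elevation = 90° − 54.900° = 35.1°.

35.1°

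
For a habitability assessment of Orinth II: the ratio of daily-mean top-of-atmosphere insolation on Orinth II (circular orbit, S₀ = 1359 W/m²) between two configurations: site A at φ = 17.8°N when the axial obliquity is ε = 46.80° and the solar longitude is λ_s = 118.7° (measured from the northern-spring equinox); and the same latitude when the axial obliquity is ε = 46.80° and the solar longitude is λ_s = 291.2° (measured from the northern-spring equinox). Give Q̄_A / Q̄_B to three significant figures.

— Configuration A (φ=+17.8°):
Solar declination: sin δ = sin ε · sin λ_s = sin 46.80° × sin 118.7° = 0.63941, so δ = +39.748°.
cos H₀ = −tan(+17.8°) tan(+39.748°) = -0.2670, H₀ = 1.8411 rad.
Bracket: H₀ sin φ sin δ + cos φ cos δ sin H₀ = 1.8411×0.30570×0.63941 + 0.95213×0.76886×0.96369 = 0.359875 + 0.705474 = 1.065349.
Q̄ = (S₀/π) × [bracket] = (1359/π) × 1.065349 = 460.85 W/m².
— Configuration B (φ=+17.8°):
Solar declination: sin δ = sin ε · sin λ_s = sin 46.80° × sin 291.2° = -0.67963, so δ = -42.815°.
cos H₀ = −tan(+17.8°) tan(-42.815°) = 0.2975, H₀ = 1.2688 rad.
Bracket: H₀ sin φ sin δ + cos φ cos δ sin H₀ = 1.2688×0.30570×-0.67963 + 0.95213×0.73355×0.95473 = -0.263610 + 0.666817 = 0.403207.
Q̄ = (S₀/π) × [bracket] = (1359/π) × 0.403207 = 174.42 W/m².
Ratio Q̄_A / Q̄_B = 460.85 / 174.42 = 2.642.

Q̄_A / Q̄_B ≈ 2.64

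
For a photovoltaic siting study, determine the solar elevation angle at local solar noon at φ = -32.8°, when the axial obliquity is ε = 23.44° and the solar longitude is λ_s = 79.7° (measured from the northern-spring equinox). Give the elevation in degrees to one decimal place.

34.2°

Solar declination: sin δ = sin ε · sin λ_s = sin 23.44° × sin 79.7° = 0.39138, so δ = +23.040°.
At local noon the hour angle is zero, so the zenith angle equals |φ − δ| = |-32.8° − (+23.040°)| = 55.840°.
Elevation = 90° − 55.840° = 34.2°.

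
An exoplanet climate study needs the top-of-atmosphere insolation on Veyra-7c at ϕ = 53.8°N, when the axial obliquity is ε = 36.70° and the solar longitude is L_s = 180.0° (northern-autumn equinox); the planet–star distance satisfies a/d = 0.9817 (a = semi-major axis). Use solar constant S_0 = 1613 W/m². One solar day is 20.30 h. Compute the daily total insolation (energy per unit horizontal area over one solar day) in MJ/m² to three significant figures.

Solar declination: sin δ = sin ε · sin L_s = sin 36.70° × sin 180.0° = 0.00000, so δ = +0.000°.
cos h₀ = −tan(+53.8°) tan(+0.000°) = -0.0000, h₀ = 1.5708 rad.
Bracket: h₀ sin ϕ sin δ + cos ϕ cos δ sin h₀ = 1.5708×0.80696×0.00000 + 0.59061×1.00000×1.00000 = 0.000000 + 0.590610 = 0.590610.
Inverse-square distance factor (a/d)² = 0.9817² = 0.963735.
Q̄ = (S_0/π) × 0.963735 × [bracket] = (1613/π) × 0.963735 × 0.590610 = 292.24 W/m².
Daily total = Q̄ × 20.30 h × 3600 s/h = 292.24 × 20.30 × 3600 / 10⁶ = 21.36 MJ/m².

21.4 MJ/m²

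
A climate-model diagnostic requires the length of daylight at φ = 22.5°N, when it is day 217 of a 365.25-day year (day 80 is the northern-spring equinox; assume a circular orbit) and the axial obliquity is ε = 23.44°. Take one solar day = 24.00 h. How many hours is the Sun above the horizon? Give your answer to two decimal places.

Solar longitude: λ_s = 360° × (217 − 80)/365.25 = 135.031°.
sin δ = sin 23.44° × sin 135.031° = 0.28113, so δ = +16.328°.
cos H₀ = −tan φ · tan δ = −tan(+22.5°) × tan(+16.328°) = -0.1213, so H₀ = 1.6924 rad = 96.97°.
Daylight = 2H₀/(2π) × 24.00 h = (1.6924/π) × 24.00 = 12.93 h.

12.93 h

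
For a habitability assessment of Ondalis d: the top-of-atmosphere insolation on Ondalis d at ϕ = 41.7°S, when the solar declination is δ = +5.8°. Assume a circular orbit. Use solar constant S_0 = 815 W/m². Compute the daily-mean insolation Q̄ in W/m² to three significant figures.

cos h₀ = −tan(-41.7°) tan(+5.800°) = 0.0905, h₀ = 1.4802 rad.
Bracket: h₀ sin ϕ sin δ + cos ϕ cos δ sin h₀ = 1.4802×-0.66523×0.10106 + 0.74664×0.99488×0.99590 = -0.099511 + 0.739772 = 0.640261.
Q̄ = (S_0/π) × [bracket] = (815/π) × 0.640261 = 166.1 W/m².

Q̄ ≈ 166 W/m²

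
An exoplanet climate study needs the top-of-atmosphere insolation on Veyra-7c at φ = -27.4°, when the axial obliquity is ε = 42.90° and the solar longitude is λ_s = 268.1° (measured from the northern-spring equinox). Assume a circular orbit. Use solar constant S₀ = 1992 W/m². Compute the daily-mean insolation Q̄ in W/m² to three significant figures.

Q̄ ≈ 773 W/m²

Solar declination: sin δ = sin ε · sin λ_s = sin 42.90° × sin 268.1° = -0.68035, so δ = -42.871°.
cos H₀ = −tan(-27.4°) tan(-42.871°) = -0.4812, H₀ = 2.0728 rad.
Bracket: H₀ sin φ sin δ + cos φ cos δ sin H₀ = 2.0728×-0.46020×-0.68035 + 0.88782×0.73289×0.87662 = 0.648988 + 0.570394 = 1.219382.
Q̄ = (S₀/π) × [bracket] = (1992/π) × 1.219382 = 773.2 W/m².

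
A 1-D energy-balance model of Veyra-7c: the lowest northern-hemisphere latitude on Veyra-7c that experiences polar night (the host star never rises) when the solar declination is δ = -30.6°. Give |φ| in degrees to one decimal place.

|φ| = 59.4°

Polar night requires cos H₀ = −tan φ tan δ ≥ 1, i.e. tan φ tan δ ≤ −1.
The boundary is |tan φ| · |tan δ| = 1, so |φ| = 90° − |δ| = 90° − 30.6° = 59.4° in the northern hemisphere.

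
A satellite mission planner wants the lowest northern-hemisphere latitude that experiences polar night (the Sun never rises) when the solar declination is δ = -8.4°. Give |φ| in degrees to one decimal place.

Polar night requires cos H₀ = −tan φ tan δ ≥ 1, i.e. tan φ tan δ ≤ −1.
The boundary is |tan φ| · |tan δ| = 1, so |φ| = 90° − |δ| = 90° − 8.4° = 81.6° in the northern hemisphere.

|φ| = 81.6°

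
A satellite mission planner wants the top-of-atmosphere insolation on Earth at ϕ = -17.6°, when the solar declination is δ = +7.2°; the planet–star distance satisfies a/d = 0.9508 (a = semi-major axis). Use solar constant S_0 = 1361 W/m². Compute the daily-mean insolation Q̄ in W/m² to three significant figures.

cos h₀ = −tan(-17.6°) tan(+7.200°) = 0.0401, h₀ = 1.5307 rad.
Bracket: h₀ sin ϕ sin δ + cos ϕ cos δ sin h₀ = 1.5307×-0.30237×0.12533 + 0.95319×0.99211×0.99920 = -0.058007 + 0.944913 = 0.886906.
Inverse-square distance factor (a/d)² = 0.9508² = 0.904021.
Q̄ = (S_0/π) × 0.904021 × [bracket] = (1361/π) × 0.904021 × 0.886906 = 347.3 W/m².

Q̄ ≈ 347 W/m²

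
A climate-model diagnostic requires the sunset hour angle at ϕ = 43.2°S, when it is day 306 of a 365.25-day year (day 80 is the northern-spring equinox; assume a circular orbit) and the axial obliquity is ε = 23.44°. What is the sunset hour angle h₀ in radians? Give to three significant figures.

h₀ = 1.84 rad

Solar longitude: L_s = 360° × (306 − 80)/365.25 = 222.752°.
sin δ = sin 23.44° × sin 222.752° = -0.27003, so δ = -15.666°.
cos h₀ = −tan ϕ · tan δ = −tan(-43.2°) × tan(-15.666°) = -0.2634, so h₀ = 1.8373 rad = 105.27°.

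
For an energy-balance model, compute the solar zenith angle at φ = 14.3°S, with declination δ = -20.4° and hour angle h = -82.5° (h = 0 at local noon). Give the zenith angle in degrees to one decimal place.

θ_z = 78.2°

cos θ_z = sin φ sin δ + cos φ cos δ cos h = 0.086097 + 0.118549 = 0.204646.
θ_z = arccos(0.204646) = 78.2°.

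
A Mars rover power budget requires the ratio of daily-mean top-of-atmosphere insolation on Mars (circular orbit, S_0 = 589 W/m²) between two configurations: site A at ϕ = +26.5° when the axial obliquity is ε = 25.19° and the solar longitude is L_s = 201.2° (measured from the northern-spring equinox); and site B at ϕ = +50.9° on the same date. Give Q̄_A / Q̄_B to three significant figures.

Q̄_A / Q̄_B ≈ 1.74

— Configuration A (ϕ=+26.5°):
Solar declination: sin δ = sin ε · sin L_s = sin 25.19° × sin 201.2° = -0.15392, so δ = -8.854°.
cos h₀ = −tan(+26.5°) tan(-8.854°) = 0.0777, h₀ = 1.4931 rad.
Bracket: h₀ sin ϕ sin δ + cos ϕ cos δ sin h₀ = 1.4931×0.44620×-0.15392 + 0.89493×0.98808×0.99698 = -0.102545 + 0.881592 = 0.779047.
Q̄ = (S_0/π) × [bracket] = (589/π) × 0.779047 = 146.06 W/m².
— Configuration B (ϕ=+50.9°):
cos h₀ = −tan(+50.9°) tan(-8.854°) = 0.1917, h₀ = 1.3779 rad.
Bracket: h₀ sin ϕ sin δ + cos ϕ cos δ sin h₀ = 1.3779×0.77605×-0.15392 + 0.63068×0.98808×0.98146 = -0.164590 + 0.611609 = 0.447019.
Q̄ = (S_0/π) × [bracket] = (589/π) × 0.447019 = 83.809 W/m².
Ratio Q̄_A / Q̄_B = 146.06 / 83.809 = 1.743.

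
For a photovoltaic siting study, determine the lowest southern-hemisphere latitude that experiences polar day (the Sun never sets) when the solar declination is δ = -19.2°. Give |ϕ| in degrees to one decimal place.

Polar day requires cos h₀ = −tan ϕ tan δ ≤ −1, i.e. tan ϕ tan δ ≥ 1.
The boundary is |tan ϕ| · |tan δ| = 1, so |ϕ| = 90° − |δ| = 90° − 19.2° = 70.8° in the southern hemisphere.

|ϕ| = 70.8°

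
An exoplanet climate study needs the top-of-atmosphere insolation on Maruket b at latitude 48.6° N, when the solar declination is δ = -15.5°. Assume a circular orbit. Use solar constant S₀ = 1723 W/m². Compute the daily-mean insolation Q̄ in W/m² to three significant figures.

Q̄ ≈ 194 W/m²

cos H₀ = −tan(+48.6°) tan(-15.500°) = 0.3146, H₀ = 1.2508 rad.
Bracket: H₀ sin φ sin δ + cos φ cos δ sin H₀ = 1.2508×0.75011×-0.26724 + 0.66131×0.96363×0.94924 = -0.250735 + 0.604911 = 0.354176.
Q̄ = (S₀/π) × [bracket] = (1723/π) × 0.354176 = 194.2 W/m².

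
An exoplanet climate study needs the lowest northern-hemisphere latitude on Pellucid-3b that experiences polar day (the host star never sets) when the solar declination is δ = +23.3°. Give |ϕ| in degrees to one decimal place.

Polar day requires cos h₀ = −tan ϕ tan δ ≤ −1, i.e. tan ϕ tan δ ≥ 1.
The boundary is |tan ϕ| · |tan δ| = 1, so |ϕ| = 90° − |δ| = 90° − 23.3° = 66.7° in the northern hemisphere.

|ϕ| = 66.7°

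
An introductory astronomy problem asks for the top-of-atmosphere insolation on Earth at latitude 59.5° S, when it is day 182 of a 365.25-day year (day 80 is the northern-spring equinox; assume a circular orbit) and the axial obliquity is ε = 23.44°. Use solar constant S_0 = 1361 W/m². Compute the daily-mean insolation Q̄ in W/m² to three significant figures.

Solar longitude: L_s = 360° × (182 − 80)/365.25 = 100.534°.
sin δ = sin 23.44° × sin 100.534° = 0.39108, so δ = +23.022°.
cos h₀ = −tan(-59.5°) tan(+23.022°) = 0.7214, h₀ = 0.7650 rad.
Bracket: h₀ sin ϕ sin δ + cos ϕ cos δ sin h₀ = 0.7650×-0.86163×0.39108 + 0.50754×0.92035×0.69253 = -0.257779 + 0.323491 = 0.065712.
Q̄ = (S_0/π) × [bracket] = (1361/π) × 0.065712 = 28.47 W/m².

Q̄ ≈ 28.5 W/m²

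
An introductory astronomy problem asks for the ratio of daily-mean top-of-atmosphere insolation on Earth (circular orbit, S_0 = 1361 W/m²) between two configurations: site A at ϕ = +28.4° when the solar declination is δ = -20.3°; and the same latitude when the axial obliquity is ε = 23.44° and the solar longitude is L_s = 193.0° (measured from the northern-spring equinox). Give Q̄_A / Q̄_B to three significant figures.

— Configuration A (ϕ=+28.4°):
cos h₀ = −tan(+28.4°) tan(-20.300°) = 0.2000, h₀ = 1.3694 rad.
Bracket: h₀ sin ϕ sin δ + cos ϕ cos δ sin h₀ = 1.3694×0.47562×-0.34694 + 0.87965×0.93789×0.97979 = -0.225967 + 0.808341 = 0.582374.
Q̄ = (S_0/π) × [bracket] = (1361/π) × 0.582374 = 252.30 W/m².
— Configuration B (ϕ=+28.4°):
Solar declination: sin δ = sin ε · sin L_s = sin 23.44° × sin 193.0° = -0.08948, so δ = -5.134°.
cos h₀ = −tan(+28.4°) tan(-5.134°) = 0.0486, h₀ = 1.5222 rad.
Bracket: h₀ sin ϕ sin δ + cos ϕ cos δ sin h₀ = 1.5222×0.47562×-0.08948 + 0.87965×0.99599×0.99882 = -0.064783 + 0.875089 = 0.810306.
Q̄ = (S_0/π) × [bracket] = (1361/π) × 0.810306 = 351.04 W/m².
Ratio Q̄_A / Q̄_B = 252.30 / 351.04 = 0.7187.

Q̄_A / Q̄_B ≈ 0.719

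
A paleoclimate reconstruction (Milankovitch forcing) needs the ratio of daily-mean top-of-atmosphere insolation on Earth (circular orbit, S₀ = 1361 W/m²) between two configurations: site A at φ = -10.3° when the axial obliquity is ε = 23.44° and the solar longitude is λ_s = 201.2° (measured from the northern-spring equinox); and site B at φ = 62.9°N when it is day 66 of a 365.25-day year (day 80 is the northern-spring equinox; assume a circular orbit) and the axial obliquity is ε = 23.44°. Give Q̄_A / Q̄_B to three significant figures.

— Configuration A (φ=-10.3°):
Solar declination: sin δ = sin ε · sin λ_s = sin 23.44° × sin 201.2° = -0.14385, so δ = -8.271°.
cos H₀ = −tan(-10.3°) tan(-8.271°) = -0.0264, H₀ = 1.5972 rad.
Bracket: H₀ sin φ sin δ + cos φ cos δ sin H₀ = 1.5972×-0.17880×-0.14385 + 0.98389×0.98960×0.99965 = 0.041081 + 0.973317 = 1.014398.
Q̄ = (S₀/π) × [bracket] = (1361/π) × 1.014398 = 439.46 W/m².
— Configuration B (φ=+62.9°):
Solar longitude: λ_s = 360° × (66 − 80)/365.25 = -13.799°, i.e. -13.799° + 360° = 346.201°.
sin δ = sin 23.44° × sin 346.201° = -0.09488, so δ = -5.444°.
cos H₀ = −tan(+62.9°) tan(-5.444°) = 0.1862, H₀ = 1.3835 rad.
Bracket: H₀ sin φ sin δ + cos φ cos δ sin H₀ = 1.3835×0.89021×-0.09488 + 0.45554×0.99549×0.98250 = -0.116855 + 0.445550 = 0.328695.
Q̄ = (S₀/π) × [bracket] = (1361/π) × 0.328695 = 142.40 W/m².
Ratio Q̄_A / Q̄_B = 439.46 / 142.40 = 3.086.

Q̄_A / Q̄_B ≈ 3.09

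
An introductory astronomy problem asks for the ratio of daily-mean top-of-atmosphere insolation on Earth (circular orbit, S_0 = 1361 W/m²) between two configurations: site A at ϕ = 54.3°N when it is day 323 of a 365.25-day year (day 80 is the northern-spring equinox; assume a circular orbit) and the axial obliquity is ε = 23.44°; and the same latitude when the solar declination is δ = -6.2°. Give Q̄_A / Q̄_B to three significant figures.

Q̄_A / Q̄_B ≈ 0.408

— Configuration A (ϕ=+54.3°):
Solar longitude: L_s = 360° × (323 − 80)/365.25 = 239.507°.
sin δ = sin 23.44° × sin 239.507° = -0.34277, so δ = -20.046°.
cos h₀ = −tan(+54.3°) tan(-20.046°) = 0.5078, h₀ = 1.0382 rad.
Bracket: h₀ sin ϕ sin δ + cos ϕ cos δ sin h₀ = 1.0382×0.81208×-0.34277 + 0.58354×0.93942×0.86149 = -0.288990 + 0.472259 = 0.183269.
Q̄ = (S_0/π) × [bracket] = (1361/π) × 0.183269 = 79.396 W/m².
— Configuration B (ϕ=+54.3°):
cos h₀ = −tan(+54.3°) tan(-6.200°) = 0.1512, h₀ = 1.4190 rad.
Bracket: h₀ sin ϕ sin δ + cos ϕ cos δ sin h₀ = 1.4190×0.81208×-0.10800 + 0.58354×0.99415×0.98851 = -0.124453 + 0.573461 = 0.449008.
Q̄ = (S_0/π) × [bracket] = (1361/π) × 0.449008 = 194.52 W/m².
Ratio Q̄_A / Q̄_B = 79.396 / 194.52 = 0.4082.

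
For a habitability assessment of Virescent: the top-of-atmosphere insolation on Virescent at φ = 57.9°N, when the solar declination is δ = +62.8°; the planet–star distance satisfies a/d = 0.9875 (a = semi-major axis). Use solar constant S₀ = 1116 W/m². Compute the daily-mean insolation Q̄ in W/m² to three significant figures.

Q̄ ≈ 820 W/m²

cos H₀ = −tan(+57.9°) tan(+62.800°) = -3.1019 ≤ −1 ⇒ polar day, H₀ = π.
Bracket: H₀ sin φ sin δ + cos φ cos δ sin H₀ = 3.1416×0.84712×0.88942 + 0.53140×0.45710×0.00000 = 2.367024 + 0.000000 = 2.367024.
Inverse-square distance factor (a/d)² = 0.9875² = 0.975156.
Q̄ = (S₀/π) × 0.975156 × [bracket] = (1116/π) × 0.975156 × 2.367024 = 820.0 W/m².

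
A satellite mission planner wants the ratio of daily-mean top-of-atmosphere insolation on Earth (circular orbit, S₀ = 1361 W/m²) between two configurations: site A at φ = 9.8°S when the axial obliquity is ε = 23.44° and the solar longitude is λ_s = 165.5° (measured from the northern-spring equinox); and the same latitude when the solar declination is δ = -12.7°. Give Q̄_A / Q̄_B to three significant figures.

— Configuration A (φ=-9.8°):
Solar declination: sin δ = sin ε · sin λ_s = sin 23.44° × sin 165.5° = 0.09960, so δ = +5.716°.
cos H₀ = −tan(-9.8°) tan(+5.716°) = 0.0173, H₀ = 1.5535 rad.
Bracket: H₀ sin φ sin δ + cos φ cos δ sin H₀ = 1.5535×-0.17021×0.09960 + 0.98541×0.99503×0.99985 = -0.026336 + 0.980365 = 0.954029.
Q̄ = (S₀/π) × [bracket] = (1361/π) × 0.954029 = 413.30 W/m².
— Configuration B (φ=-9.8°):
cos H₀ = −tan(-9.8°) tan(-12.700°) = -0.0389, H₀ = 1.6097 rad.
Bracket: H₀ sin φ sin δ + cos φ cos δ sin H₀ = 1.6097×-0.17021×-0.21985 + 0.98541×0.97553×0.99924 = 0.060236 + 0.960566 = 1.020802.
Q̄ = (S₀/π) × [bracket] = (1361/π) × 1.020802 = 442.23 W/m².
Ratio Q̄_A / Q̄_B = 413.30 / 442.23 = 0.9346.

Q̄_A / Q̄_B ≈ 0.935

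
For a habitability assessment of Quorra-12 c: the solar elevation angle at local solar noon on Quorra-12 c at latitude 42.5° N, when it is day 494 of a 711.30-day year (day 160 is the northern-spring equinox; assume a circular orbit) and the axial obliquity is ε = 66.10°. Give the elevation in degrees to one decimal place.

57.5°

Solar longitude: λ_s = 360° × (494 − 160)/711.30 = 169.043°.
sin δ = sin 66.10° × sin 169.043° = 0.17378, so δ = +10.008°.
At local noon the hour angle is zero, so the zenith angle equals |φ − δ| = |+42.5° − (+10.008°)| = 32.492°.
Elevation = 90° − 32.492° = 57.5°.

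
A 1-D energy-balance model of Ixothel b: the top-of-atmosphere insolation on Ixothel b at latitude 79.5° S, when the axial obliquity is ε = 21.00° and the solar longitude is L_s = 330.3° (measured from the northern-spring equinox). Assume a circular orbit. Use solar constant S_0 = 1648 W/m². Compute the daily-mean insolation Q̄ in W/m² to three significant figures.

Solar declination: sin δ = sin ε · sin L_s = sin 21.00° × sin 330.3° = -0.17756, so δ = -10.227°.
cos h₀ = −tan(-79.5°) tan(-10.227°) = -0.9735, h₀ = 2.9108 rad.
Bracket: h₀ sin ϕ sin δ + cos ϕ cos δ sin h₀ = 2.9108×-0.98325×-0.17756 + 0.18224×0.98411×0.22878 = 0.508185 + 0.041030 = 0.549215.
Q̄ = (S_0/π) × [bracket] = (1648/π) × 0.549215 = 288.1 W/m².

Q̄ ≈ 288 W/m²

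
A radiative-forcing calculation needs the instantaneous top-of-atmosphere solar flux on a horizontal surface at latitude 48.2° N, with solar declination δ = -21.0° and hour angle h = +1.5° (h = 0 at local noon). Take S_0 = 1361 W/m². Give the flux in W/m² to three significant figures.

cos θ_z = sin ϕ sin δ + cos ϕ cos δ cos h = -0.267155 + 0.622048 = 0.354893.
Flux = S_0 · cos θ_z = 1361 × 0.354893 = 483.0 W/m².

483 W/m²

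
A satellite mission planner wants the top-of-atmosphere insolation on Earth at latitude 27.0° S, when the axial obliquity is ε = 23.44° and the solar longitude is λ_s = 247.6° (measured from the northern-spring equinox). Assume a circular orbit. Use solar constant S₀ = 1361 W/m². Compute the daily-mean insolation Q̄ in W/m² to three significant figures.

Solar declination: sin δ = sin ε · sin λ_s = sin 23.44° × sin 247.6° = -0.36777, so δ = -21.578°.
cos H₀ = −tan(-27.0°) tan(-21.578°) = -0.2015, H₀ = 1.7737 rad.
Bracket: H₀ sin φ sin δ + cos φ cos δ sin H₀ = 1.7737×-0.45399×-0.36777 + 0.89101×0.92992×0.97949 = 0.296144 + 0.811574 = 1.107718.
Q̄ = (S₀/π) × [bracket] = (1361/π) × 1.107718 = 479.9 W/m².

Q̄ ≈ 480 W/m²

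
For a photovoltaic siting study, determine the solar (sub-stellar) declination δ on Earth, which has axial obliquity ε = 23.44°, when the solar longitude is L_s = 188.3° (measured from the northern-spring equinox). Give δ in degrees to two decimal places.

δ = -3.29°

sin δ = sin ε · sin L_s = sin 23.44° × sin 188.3° = -0.057423.
δ = arcsin(-0.057423) = -3.29°.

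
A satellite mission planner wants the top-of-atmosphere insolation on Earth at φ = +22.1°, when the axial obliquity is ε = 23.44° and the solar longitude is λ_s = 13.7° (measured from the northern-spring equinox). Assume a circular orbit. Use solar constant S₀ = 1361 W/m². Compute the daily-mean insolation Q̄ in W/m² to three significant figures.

Solar declination: sin δ = sin ε · sin λ_s = sin 23.44° × sin 13.7° = 0.09421, so δ = +5.406°.
cos H₀ = −tan(+22.1°) tan(+5.406°) = -0.0384, H₀ = 1.6092 rad.
Bracket: H₀ sin φ sin δ + cos φ cos δ sin H₀ = 1.6092×0.37622×0.09421 + 0.92653×0.99555×0.99926 = 0.057036 + 0.921724 = 0.978760.
Q̄ = (S₀/π) × [bracket] = (1361/π) × 0.978760 = 424.0 W/m².

Q̄ ≈ 424 W/m²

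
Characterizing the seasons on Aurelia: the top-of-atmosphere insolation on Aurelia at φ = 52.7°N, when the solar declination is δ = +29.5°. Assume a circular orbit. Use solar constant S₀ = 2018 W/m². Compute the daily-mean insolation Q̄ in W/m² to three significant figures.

Q̄ ≈ 833 W/m²

cos H₀ = −tan(+52.7°) tan(+29.500°) = -0.7427, H₀ = 2.4079 rad.
Bracket: H₀ sin φ sin δ + cos φ cos δ sin H₀ = 2.4079×0.79547×0.49242 + 0.60599×0.87036×0.66964 = 0.943187 + 0.353188 = 1.296375.
Q̄ = (S₀/π) × [bracket] = (2018/π) × 1.296375 = 832.7 W/m².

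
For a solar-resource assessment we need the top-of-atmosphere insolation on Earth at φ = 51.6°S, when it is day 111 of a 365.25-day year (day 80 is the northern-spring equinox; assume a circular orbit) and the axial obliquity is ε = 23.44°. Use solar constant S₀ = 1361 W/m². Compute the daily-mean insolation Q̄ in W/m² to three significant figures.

Solar longitude: λ_s = 360° × (111 − 80)/365.25 = 30.554°.
sin δ = sin 23.44° × sin 30.554° = 0.20222, so δ = +11.667°.
cos H₀ = −tan(-51.6°) tan(+11.667°) = 0.2605, H₀ = 1.3072 rad.
Bracket: H₀ sin φ sin δ + cos φ cos δ sin H₀ = 1.3072×-0.78369×0.20222 + 0.62115×0.97934×0.96547 = -0.207162 + 0.587312 = 0.380150.
Q̄ = (S₀/π) × [bracket] = (1361/π) × 0.380150 = 164.7 W/m².

Q̄ ≈ 165 W/m²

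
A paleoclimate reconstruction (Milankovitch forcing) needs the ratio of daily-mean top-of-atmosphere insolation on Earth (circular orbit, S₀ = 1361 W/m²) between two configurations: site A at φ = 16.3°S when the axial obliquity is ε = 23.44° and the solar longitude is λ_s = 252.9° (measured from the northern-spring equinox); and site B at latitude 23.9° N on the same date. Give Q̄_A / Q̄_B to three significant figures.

Q̄_A / Q̄_B ≈ 1.72

— Configuration A (φ=-16.3°):
Solar declination: sin δ = sin ε · sin λ_s = sin 23.44° × sin 252.9° = -0.38020, so δ = -22.346°.
cos H₀ = −tan(-16.3°) tan(-22.346°) = -0.1202, H₀ = 1.6913 rad.
Bracket: H₀ sin φ sin δ + cos φ cos δ sin H₀ = 1.6913×-0.28067×-0.38020 + 0.95981×0.92490×0.99275 = 0.180480 + 0.881292 = 1.061772.
Q̄ = (S₀/π) × [bracket] = (1361/π) × 1.061772 = 459.98 W/m².
— Configuration B (φ=+23.9°):
cos H₀ = −tan(+23.9°) tan(-22.346°) = 0.1822, H₀ = 1.3876 rad.
Bracket: H₀ sin φ sin δ + cos φ cos δ sin H₀ = 1.3876×0.40514×-0.38020 + 0.91425×0.92490×0.98327 = -0.213738 + 0.831443 = 0.617705.
Q̄ = (S₀/π) × [bracket] = (1361/π) × 0.617705 = 267.60 W/m².
Ratio Q̄_A / Q̄_B = 459.98 / 267.60 = 1.719.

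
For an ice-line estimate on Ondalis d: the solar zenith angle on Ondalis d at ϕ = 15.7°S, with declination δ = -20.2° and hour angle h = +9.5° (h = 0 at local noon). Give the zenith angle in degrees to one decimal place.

θ_z = 10.1°

cos θ_z = sin ϕ sin δ + cos ϕ cos δ cos h = 0.093438 + 0.891089 = 0.984527.
θ_z = arccos(0.984527) = 10.1°.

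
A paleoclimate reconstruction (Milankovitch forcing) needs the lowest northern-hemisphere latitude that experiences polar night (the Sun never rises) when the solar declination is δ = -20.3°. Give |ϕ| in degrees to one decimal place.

|ϕ| = 69.7°

Polar night requires cos h₀ = −tan ϕ tan δ ≥ 1, i.e. tan ϕ tan δ ≤ −1.
The boundary is |tan ϕ| · |tan δ| = 1, so |ϕ| = 90° − |δ| = 90° − 20.3° = 69.7° in the northern hemisphere.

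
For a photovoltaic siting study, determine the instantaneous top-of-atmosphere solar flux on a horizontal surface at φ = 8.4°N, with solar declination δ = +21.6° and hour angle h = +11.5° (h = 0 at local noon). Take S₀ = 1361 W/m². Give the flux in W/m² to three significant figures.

cos θ_z = sin φ sin δ + cos φ cos δ cos h = 0.053777 + 0.901337 = 0.955114.
Flux = S₀ · cos θ_z = 1361 × 0.955114 = 1300 W/m².

1.30e+03 W/m²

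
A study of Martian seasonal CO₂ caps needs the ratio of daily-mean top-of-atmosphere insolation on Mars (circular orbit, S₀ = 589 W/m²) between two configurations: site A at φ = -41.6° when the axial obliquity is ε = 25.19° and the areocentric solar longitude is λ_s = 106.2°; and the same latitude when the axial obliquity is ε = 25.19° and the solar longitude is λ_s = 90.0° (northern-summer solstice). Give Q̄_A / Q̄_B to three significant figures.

— Configuration A (φ=-41.6°):
sin δ = sin 25.19° × sin 106.2° = 0.40872, so δ = +24.125°.
cos H₀ = −tan(-41.6°) tan(+24.125°) = 0.3976, H₀ = 1.1619 rad.
Bracket: H₀ sin φ sin δ + cos φ cos δ sin H₀ = 1.1619×-0.66393×0.40872 + 0.74780×0.91266×0.91756 = -0.315295 + 0.626223 = 0.310928.
Q̄ = (S₀/π) × [bracket] = (589/π) × 0.310928 = 58.294 W/m².
— Configuration B (φ=-41.6°):
Solar declination: sin δ = sin ε · sin λ_s = sin 25.19° × sin 90.0° = 0.42562, so δ = +25.190°.
cos H₀ = −tan(-41.6°) tan(+25.190°) = 0.4176, H₀ = 1.1400 rad.
Bracket: H₀ sin φ sin δ + cos φ cos δ sin H₀ = 1.1400×-0.66393×0.42562 + 0.74780×0.90490×0.90863 = -0.322143 + 0.614856 = 0.292713.
Q̄ = (S₀/π) × [bracket] = (589/π) × 0.292713 = 54.879 W/m².
Ratio Q̄_A / Q̄_B = 58.294 / 54.879 = 1.062.

Q̄_A / Q̄_B ≈ 1.06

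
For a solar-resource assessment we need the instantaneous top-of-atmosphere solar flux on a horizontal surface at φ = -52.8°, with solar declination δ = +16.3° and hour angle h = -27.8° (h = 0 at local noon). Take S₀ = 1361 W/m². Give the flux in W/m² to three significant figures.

394 W/m²

cos θ_z = sin φ sin δ + cos φ cos δ cos h = -0.223559 + 0.513320 = 0.289761.
Flux = S₀ · cos θ_z = 1361 × 0.289761 = 394.4 W/m².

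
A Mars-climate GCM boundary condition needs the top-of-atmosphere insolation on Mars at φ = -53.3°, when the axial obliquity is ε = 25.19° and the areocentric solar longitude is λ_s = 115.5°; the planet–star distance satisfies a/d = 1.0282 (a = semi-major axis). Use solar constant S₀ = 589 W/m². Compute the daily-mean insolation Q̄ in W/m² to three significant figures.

Q̄ ≈ 31.0 W/m²

sin δ = sin 25.19° × sin 115.5° = 0.38416, so δ = +22.592°.
cos H₀ = −tan(-53.3°) tan(+22.592°) = 0.5582, H₀ = 0.9786 rad.
Bracket: H₀ sin φ sin δ + cos φ cos δ sin H₀ = 0.9786×-0.80178×0.38416 + 0.59763×0.92327×0.82969 = -0.301420 + 0.457801 = 0.156381.
Inverse-square distance factor (a/d)² = 1.0282² = 1.057195.
Q̄ = (S₀/π) × 1.057195 × [bracket] = (589/π) × 1.057195 × 0.156381 = 31.00 W/m².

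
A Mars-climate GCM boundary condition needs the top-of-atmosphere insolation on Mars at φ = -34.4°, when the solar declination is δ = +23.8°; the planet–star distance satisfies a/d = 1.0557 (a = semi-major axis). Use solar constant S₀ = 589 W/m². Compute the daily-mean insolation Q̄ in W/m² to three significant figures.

cos H₀ = −tan(-34.4°) tan(+23.800°) = 0.3020, H₀ = 1.2640 rad.
Bracket: H₀ sin φ sin δ + cos φ cos δ sin H₀ = 1.2640×-0.56497×0.40355 + 0.82511×0.91496×0.95331 = -0.288184 + 0.719694 = 0.431510.
Inverse-square distance factor (a/d)² = 1.0557² = 1.114502.
Q̄ = (S₀/π) × 1.114502 × [bracket] = (589/π) × 1.114502 × 0.431510 = 90.16 W/m².

Q̄ ≈ 90.2 W/m²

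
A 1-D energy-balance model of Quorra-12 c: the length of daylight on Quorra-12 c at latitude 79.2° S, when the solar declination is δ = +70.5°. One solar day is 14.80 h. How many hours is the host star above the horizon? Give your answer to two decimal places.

cos h₀ = −tan ϕ · tan δ = 14.8035 ≥ 1, so the host star never rises (polar night) and h₀ = 0.
Daylight = 2h₀/(2π) × 14.80 h = (0.0000/π) × 14.80 = 0.00 h.

0.00 h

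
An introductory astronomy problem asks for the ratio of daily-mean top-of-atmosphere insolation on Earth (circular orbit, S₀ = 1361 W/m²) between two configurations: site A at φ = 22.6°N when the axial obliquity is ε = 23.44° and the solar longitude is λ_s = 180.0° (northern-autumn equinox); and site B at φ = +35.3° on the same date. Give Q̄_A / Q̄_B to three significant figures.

— Configuration A (φ=+22.6°):
Solar declination: sin δ = sin ε · sin λ_s = sin 23.44° × sin 180.0° = 0.00000, so δ = +0.000°.
cos H₀ = −tan(+22.6°) tan(+0.000°) = -0.0000, H₀ = 1.5708 rad.
Bracket: H₀ sin φ sin δ + cos φ cos δ sin H₀ = 1.5708×0.38430×0.00000 + 0.92321×1.00000×1.00000 = 0.000000 + 0.923210 = 0.923210.
Q̄ = (S₀/π) × [bracket] = (1361/π) × 0.923210 = 399.95 W/m².
— Configuration B (φ=+35.3°):
cos H₀ = −tan(+35.3°) tan(+0.000°) = -0.0000, H₀ = 1.5708 rad.
Bracket: H₀ sin φ sin δ + cos φ cos δ sin H₀ = 1.5708×0.57786×0.00000 + 0.81614×1.00000×1.00000 = 0.000000 + 0.816140 = 0.816140.
Q̄ = (S₀/π) × [bracket] = (1361/π) × 0.816140 = 353.57 W/m².
Ratio Q̄_A / Q̄_B = 399.95 / 353.57 = 1.131.

Q̄_A / Q̄_B ≈ 1.13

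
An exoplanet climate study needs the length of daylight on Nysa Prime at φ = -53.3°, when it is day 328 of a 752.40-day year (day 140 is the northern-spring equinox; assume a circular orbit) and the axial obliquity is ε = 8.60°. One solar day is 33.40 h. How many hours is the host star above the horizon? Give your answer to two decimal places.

14.53 h

Solar longitude: λ_s = 360° × (328 − 140)/752.40 = 89.952°.
sin δ = sin 8.60° × sin 89.952° = 0.14954, so δ = +8.600°.
cos H₀ = −tan φ · tan δ = −tan(-53.3°) × tan(+8.600°) = 0.2029, so H₀ = 1.3665 rad = 78.29°.
Daylight = 2H₀/(2π) × 33.40 h = (1.3665/π) × 33.40 = 14.53 h.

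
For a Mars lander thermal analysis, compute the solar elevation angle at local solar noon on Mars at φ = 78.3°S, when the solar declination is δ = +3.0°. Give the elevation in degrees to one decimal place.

At local noon the hour angle is zero, so the zenith angle equals |φ − δ| = |-78.3° − (+3.000°)| = 81.300°.
Elevation = 90° − 81.300° = 8.7°.

8.7°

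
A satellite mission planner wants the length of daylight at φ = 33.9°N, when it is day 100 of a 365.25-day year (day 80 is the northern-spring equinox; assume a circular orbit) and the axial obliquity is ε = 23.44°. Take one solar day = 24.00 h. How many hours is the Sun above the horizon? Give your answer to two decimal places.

12.70 h

Solar longitude: λ_s = 360° × (100 − 80)/365.25 = 19.713°.
sin δ = sin 23.44° × sin 19.713° = 0.13417, so δ = +7.711°.
cos H₀ = −tan φ · tan δ = −tan(+33.9°) × tan(+7.711°) = -0.0910, so H₀ = 1.6619 rad = 95.22°.
Daylight = 2H₀/(2π) × 24.00 h = (1.6619/π) × 24.00 = 12.70 h.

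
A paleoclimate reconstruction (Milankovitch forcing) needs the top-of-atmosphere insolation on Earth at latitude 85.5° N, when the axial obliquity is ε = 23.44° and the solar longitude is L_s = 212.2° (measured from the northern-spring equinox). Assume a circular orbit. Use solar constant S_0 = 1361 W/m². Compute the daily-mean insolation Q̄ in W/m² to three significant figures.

Q̄ ≈ 0.00 W/m²

Solar declination: sin δ = sin ε · sin L_s = sin 23.44° × sin 212.2° = -0.21197, so δ = -12.238°.
cos h₀ = −tan(+85.5°) tan(-12.238°) = 2.7560 ≥ 1 ⇒ polar night, h₀ = 0 and Q̄ = 0.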